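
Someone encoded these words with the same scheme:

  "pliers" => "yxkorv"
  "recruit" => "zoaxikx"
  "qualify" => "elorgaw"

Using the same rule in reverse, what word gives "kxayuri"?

closure

Two steps: reverse the string, then apply a Caesar shift of +6.
Decoding kxayuri: shift back: k−6=e, x−6=r, a−6=u, y−6=s, u−6=o, r−6=l, i−6=c → erusolc; then reverse → closure.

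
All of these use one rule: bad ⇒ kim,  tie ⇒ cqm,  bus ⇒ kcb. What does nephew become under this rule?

wmyqmf

Two shifts are in play — +8 for a/e/i/o/u, +9 for every other letter.
On nephew: n(cons)+9=w, e(vowel)+8=m, p(cons)+9=y, h(cons)+9=q, e(vowel)+8=m, w(cons)+9=f.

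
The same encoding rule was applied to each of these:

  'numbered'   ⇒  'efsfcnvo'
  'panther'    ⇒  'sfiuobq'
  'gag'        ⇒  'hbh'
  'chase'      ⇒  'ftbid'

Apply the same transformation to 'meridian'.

Read the word backwards and shift each letter +1.
Applying it to meridian: reverse → naidirem; then shift: n+1=o, a+1=b, i+1=j, d+1=e, i+1=j, r+1=s, e+1=f, m+1=n.

objejsfn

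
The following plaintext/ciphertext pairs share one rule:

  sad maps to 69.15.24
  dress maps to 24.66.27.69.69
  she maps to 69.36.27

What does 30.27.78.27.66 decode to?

s(#19)→69 and a(#1)→15: differences scale by 3, so n = 3·pos + 12. With a=1..z=26, the number is 3·pos + 12.
Undoing it on 30.27.78.27.66: 30→(30−12)÷3=6=f, 27→(27−12)÷3=5=e, 78→(78−12)÷3=22=v, 27→(27−12)÷3=5=e, 66→(66−12)÷3=18=r.

fever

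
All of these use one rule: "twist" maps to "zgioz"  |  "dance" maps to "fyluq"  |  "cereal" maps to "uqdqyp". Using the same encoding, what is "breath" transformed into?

jdqyzx

This is an affine cipher: with a=0,…,z=25, each position x becomes (11x+24) mod 26.
For breath: b(1)→11·1+24≡9=j; r(17)→11·17+24≡3=d; e(4)→11·4+24≡16=q; a(0)→11·0+24≡24=y; t(19)→11·19+24≡25=z; h(7)→11·7+24≡23=x (all mod 26).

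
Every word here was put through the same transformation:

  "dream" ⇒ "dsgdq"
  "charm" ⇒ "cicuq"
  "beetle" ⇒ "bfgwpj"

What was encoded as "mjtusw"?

In dream: d→d is +0, r→s is +1, e→g is +2, a→d is +3 — the shift increases by 1 each position. Each letter shifts forward by its position index (0, 1, 2, …) — the shift grows by one for each successive letter.
Reversing it on mjtusw: m−0=m, j−1=i, t−2=r, u−3=r, s−4=o, w−5=r.

mirror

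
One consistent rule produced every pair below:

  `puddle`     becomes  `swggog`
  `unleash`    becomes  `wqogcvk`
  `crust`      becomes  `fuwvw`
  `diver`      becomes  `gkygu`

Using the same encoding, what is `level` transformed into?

The shift depends on letter class: consonant p→s is +3, but vowel u→w is +2. The rule splits by letter class: vowels +2, consonants +3.
Applying it to level: l(cons)+3=o, e(vowel)+2=g, v(cons)+3=y, e(vowel)+2=g, l(cons)+3=o.

ogygo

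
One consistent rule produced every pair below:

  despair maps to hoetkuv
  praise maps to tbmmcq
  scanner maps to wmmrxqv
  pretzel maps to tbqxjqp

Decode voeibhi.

reserve

Shifts by position in despair: pos 0: d→h (+4), pos 1: e→o (+10), pos 2: s→e (+12), pos 3: p→t (+4), pos 4: a→k (+10), pos 5: i→u (+12) — repeating every 3. It's a Vigenère-style cipher with numeric key [4,10,12]: position i shifts by key[i mod 3].
Undoing it on voeibhi: v−4=r, o−10=e, e−12=s, i−4=e, b−10=r, h−12=v, i−4=e.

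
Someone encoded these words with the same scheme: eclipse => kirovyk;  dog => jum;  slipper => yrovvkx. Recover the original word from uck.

owe

Compare letters: e→k is +6, c→i is +6, l→r is +6 — a constant shift. Each letter is shifted forward by 6 in the alphabet (a Caesar shift of +6).
Decoding uck: u−6=o, c−6=w, k−6=e.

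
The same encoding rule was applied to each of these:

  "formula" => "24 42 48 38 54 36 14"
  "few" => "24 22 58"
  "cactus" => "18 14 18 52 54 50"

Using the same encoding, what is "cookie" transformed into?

f(#6)→24 and o(#15)→42: differences scale by 2, so n = 2·pos + 12. With a=1..z=26, the number is 2·pos + 12.
For cookie: c=3→18, o=15→42, o=15→42, k=11→34, i=9→30, e=5→22.

18 42 42 34 30 22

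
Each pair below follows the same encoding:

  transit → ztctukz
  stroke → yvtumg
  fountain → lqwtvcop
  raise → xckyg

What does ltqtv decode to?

front

Shifts by position in transit: pos 0: t→z (+6), pos 1: r→t (+2), pos 2: a→c (+2), pos 3: n→t (+6), pos 4: s→u (+2), pos 5: i→k (+2) — repeating every 3. It's a Vigenère-style cipher with numeric key [6,2,2]: position i shifts by key[i mod 3].
Reversing it on ltqtv: l−6=f, t−2=r, q−2=o, t−6=n, v−2=t.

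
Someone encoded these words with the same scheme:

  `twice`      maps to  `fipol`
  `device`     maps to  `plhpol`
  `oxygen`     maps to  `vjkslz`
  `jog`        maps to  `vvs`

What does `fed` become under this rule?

The shift depends on letter class: consonant t→f is +12, but vowel i→p is +7. The rule splits by letter class: vowels +7, consonants +12.
Applying it to fed: f(cons)+12=r, e(vowel)+7=l, d(cons)+12=p.

rlp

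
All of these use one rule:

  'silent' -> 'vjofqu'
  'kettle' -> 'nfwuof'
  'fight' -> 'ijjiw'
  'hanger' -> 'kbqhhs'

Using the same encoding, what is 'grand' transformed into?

jsdog

It's a Vigenère-style cipher with numeric key [3,1]: position i shifts by key[i mod 2].
Applying it to grand: g+3=j, r+1=s, a+3=d, n+1=o, d+3=g.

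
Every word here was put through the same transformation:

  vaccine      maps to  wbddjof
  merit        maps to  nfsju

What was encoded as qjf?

pie

Compare letters: v→w is +1, a→b is +1, c→d is +1 — a constant shift. It's a constant shift of +1 (ROT1).
Decoding qjf: q−1=p, j−1=i, f−1=e.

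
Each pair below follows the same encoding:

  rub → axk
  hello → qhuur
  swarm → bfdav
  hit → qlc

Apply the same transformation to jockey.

srlthh

The shift depends on letter class: consonant r→a is +9, but vowel u→x is +3. Vowels shift forward by 3 and consonants shift forward by 9.
For jockey: j(cons)+9=s, o(vowel)+3=r, c(cons)+9=l, k(cons)+9=t, e(vowel)+3=h, y(cons)+9=h.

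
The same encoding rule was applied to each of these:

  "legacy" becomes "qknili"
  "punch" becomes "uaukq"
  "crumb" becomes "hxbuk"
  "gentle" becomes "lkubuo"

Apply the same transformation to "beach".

gkhkq

Each letter shifts forward by (position + 5), i.e. 5, 6, 7, … — the shift grows by one for each successive letter.
On beach: b+5=g, e+6=k, a+7=h, c+8=k, h+9=q.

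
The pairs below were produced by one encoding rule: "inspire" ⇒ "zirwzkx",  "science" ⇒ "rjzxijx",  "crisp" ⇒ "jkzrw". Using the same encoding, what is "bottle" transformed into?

i(8)→z(25) and n(13)→i(8) fit y≡7x+21 (mod 26); the inverse of 7 mod 26 is 15. Each letter's alphabet position (a=0..z=25) is mapped through 7·x+21 mod 26 — an affine cipher.
Applying it to bottle: b(1)→7·1+21≡2=c; o(14)→7·14+21≡15=p; t(19)→7·19+21≡24=y; t(19)→7·19+21≡24=y; l(11)→7·11+21≡20=u; e(4)→7·4+21≡23=x (all mod 26).

cpyyux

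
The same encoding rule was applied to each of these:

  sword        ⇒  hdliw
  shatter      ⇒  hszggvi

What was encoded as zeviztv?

Each pair mirrors across the alphabet (s↔h, w↔d, o↔l): positions sum to 25. This is the alphabet-reversal cipher (Atbash): a becomes z, b becomes y, etc.
Decoding zeviztv: z↔a, e↔v, v↔e, i↔r, z↔a, t↔g, v↔e.

average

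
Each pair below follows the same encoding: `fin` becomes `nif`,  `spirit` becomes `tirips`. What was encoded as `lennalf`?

The output letters match the input read backwards: fin reversed is nif. It's just the letters in reverse order.
Undoing it on lennalf: then reverse → flannel.

flannel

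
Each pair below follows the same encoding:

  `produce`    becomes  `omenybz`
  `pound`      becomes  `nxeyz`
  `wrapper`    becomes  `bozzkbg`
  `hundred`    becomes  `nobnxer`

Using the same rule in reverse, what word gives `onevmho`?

exclude

The output letters match the input read backwards, each shifted +10: produce reversed is ecudorp. Read the word backwards and shift each letter +10.
Reversing it on onevmho: shift back: o−10=e, n−10=d, e−10=u, v−10=l, m−10=c, h−10=x, o−10=e → edulcxe; then reverse → exclude.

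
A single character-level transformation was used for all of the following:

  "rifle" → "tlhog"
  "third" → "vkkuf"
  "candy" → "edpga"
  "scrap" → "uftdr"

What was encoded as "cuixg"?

Shifts by position in rifle: pos 0: r→t (+2), pos 1: i→l (+3), pos 2: f→h (+2), pos 3: l→o (+3) — repeating every 2. A repeating key of period 2 is used — shifts +2, +3 over and over.
Decoding cuixg: c−2=a, u−3=r, i−2=g, x−3=u, g−2=e.

argue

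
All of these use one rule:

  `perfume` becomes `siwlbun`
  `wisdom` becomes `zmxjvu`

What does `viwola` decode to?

The shift increases by 1 at each position, starting from +3: 3, 4, 5, ….
Undoing it on viwola: v−3=s, i−4=e, w−5=r, o−6=i, l−7=e, a−8=s.

series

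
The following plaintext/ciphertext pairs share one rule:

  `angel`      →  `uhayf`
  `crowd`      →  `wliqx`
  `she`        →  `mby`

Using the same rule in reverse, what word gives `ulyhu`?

Compare letters: a→u is +20, n→h is +20, g→a is +20 — a constant shift. Every letter moves 20 places later in the alphabet, wrapping around z→a.
Reversing it on ulyhu: u−20=a, l−20=r, y−20=e, h−20=n, u−20=a.

arena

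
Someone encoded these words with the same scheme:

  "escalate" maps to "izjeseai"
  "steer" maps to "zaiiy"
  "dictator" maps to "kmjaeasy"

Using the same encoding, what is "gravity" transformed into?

nyecmaf

Two shifts are in play — +4 for a/e/i/o/u, +7 for every other letter.
Applying it to gravity: g(cons)+7=n, r(cons)+7=y, a(vowel)+4=e, v(cons)+7=c, i(vowel)+4=m, t(cons)+7=a, y(cons)+7=f.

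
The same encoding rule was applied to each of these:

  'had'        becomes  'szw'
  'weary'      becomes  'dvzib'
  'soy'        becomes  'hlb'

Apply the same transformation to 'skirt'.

hprig

This is the alphabet-reversal cipher (Atbash): a becomes z, b becomes y, etc.
On skirt: s↔h, k↔p, i↔r, r↔i, t↔g.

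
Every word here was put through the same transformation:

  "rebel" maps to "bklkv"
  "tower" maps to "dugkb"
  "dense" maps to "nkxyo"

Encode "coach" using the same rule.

It's a Vigenère-style cipher with numeric key [10,6]: position i shifts by key[i mod 2].
Applying it to coach: c+10=m, o+6=u, a+10=k, c+6=i, h+10=r.

mukir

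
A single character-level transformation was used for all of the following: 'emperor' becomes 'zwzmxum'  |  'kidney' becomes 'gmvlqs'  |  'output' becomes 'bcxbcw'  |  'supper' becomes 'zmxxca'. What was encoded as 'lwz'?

rod

The output letters match the input read backwards, each shifted +8: emperor reversed is rorepme. Two steps: reverse the string, then apply a Caesar shift of +8.
Reversing it on lwz: shift back: l−8=d, w−8=o, z−8=r → dor; then reverse → rod.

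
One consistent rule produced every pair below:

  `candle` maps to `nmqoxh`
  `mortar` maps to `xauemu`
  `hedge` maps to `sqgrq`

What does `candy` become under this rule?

nmqok

A repeating key of period 3 is used — shifts +11, +12, +3 over and over.
On candy: c+11=n, a+12=m, n+3=q, d+11=o, y+12=k.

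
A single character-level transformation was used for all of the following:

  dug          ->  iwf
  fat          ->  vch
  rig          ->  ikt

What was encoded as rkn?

lip

Read the word backwards and shift each letter +2.
Undoing it on rkn: shift back: r−2=p, k−2=i, n−2=l → pil; then reverse → lip.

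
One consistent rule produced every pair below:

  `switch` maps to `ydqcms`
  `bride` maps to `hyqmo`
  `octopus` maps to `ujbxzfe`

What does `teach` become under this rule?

Letter i (0-indexed) is shifted by i+6, so successive shifts are 6, 7, 8, ….
Applying it to teach: t+6=z, e+7=l, a+8=i, c+9=l, h+10=r.

zlilr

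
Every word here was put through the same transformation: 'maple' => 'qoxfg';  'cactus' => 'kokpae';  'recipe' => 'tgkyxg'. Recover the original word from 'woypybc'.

m(12)→q(16) and a(0)→o(14) fit y≡11x+14 (mod 26); the inverse of 11 mod 26 is 19. Treating letters as 0–25, the rule is x ↦ 11x + 14 (mod 26).
Undoing it on woypybc: w(22)→19·(22−14)≡22=w; o(14)→19·(14−14)≡0=a; y(24)→19·(24−14)≡8=i; p(15)→19·(15−14)≡19=t; y(24)→19·(24−14)≡8=i; b(1)→19·(1−14)≡13=n; c(2)→19·(2−14)≡6=g (all mod 26).

waiting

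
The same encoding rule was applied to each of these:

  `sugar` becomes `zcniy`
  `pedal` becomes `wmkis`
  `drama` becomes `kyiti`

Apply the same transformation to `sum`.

zct

The shift depends on letter class: consonant s→z is +7, but vowel u→c is +8. Vowels shift forward by 8 and consonants shift forward by 7.
On sum: s(cons)+7=z, u(vowel)+8=c, m(cons)+7=t.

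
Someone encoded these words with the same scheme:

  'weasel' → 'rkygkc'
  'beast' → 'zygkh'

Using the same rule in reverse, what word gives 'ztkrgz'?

talent

The output letters match the input read backwards, each shifted +6: weasel reversed is lesaew. The word is reversed, then every letter is shifted forward by 6.
Decoding ztkrgz: shift back: z−6=t, t−6=n, k−6=e, r−6=l, g−6=a, z−6=t → tnelat; then reverse → talent.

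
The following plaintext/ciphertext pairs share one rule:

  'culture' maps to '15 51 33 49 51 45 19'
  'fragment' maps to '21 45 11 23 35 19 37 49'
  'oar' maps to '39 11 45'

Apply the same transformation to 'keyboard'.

31 19 59 13 39 11 45 17

c(#3)→15 and u(#21)→51: differences scale by 2, so n = 2·pos + 9. The formula is n = 2×(alphabet index, a=1) + 9.
For keyboard: k=11→31, e=5→19, y=25→59, b=2→13, o=15→39, a=1→11, r=18→45, d=4→17.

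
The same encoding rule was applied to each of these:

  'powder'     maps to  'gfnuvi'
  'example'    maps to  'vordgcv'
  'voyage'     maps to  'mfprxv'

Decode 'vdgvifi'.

Compare letters: p→g is +17, o→f is +17, w→n is +17 — a constant shift. This is a Caesar cipher with shift 17.
Reversing it on vdgvifi: v−17=e, d−17=m, g−17=p, v−17=e, i−17=r, f−17=o, i−17=r.

emperor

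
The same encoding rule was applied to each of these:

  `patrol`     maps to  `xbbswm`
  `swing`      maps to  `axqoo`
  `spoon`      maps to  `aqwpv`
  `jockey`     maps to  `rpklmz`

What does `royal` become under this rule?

zpgbt

Shifts by position in patrol: pos 0: p→x (+8), pos 1: a→b (+1), pos 2: t→b (+8), pos 3: r→s (+1) — repeating every 2. The shifts repeat in a cycle of length 2: positions 0,1,… shift by +8, +1, then the pattern repeats.
For royal: r+8=z, o+1=p, y+8=g, a+1=b, l+8=t.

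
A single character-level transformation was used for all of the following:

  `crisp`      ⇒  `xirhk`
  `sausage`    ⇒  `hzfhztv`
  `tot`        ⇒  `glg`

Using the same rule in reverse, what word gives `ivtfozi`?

Each pair mirrors across the alphabet (c↔x, r↔i, i↔r): positions sum to 25. This is the alphabet-reversal cipher (Atbash): a becomes z, b becomes y, etc.
Reversing it on ivtfozi: i↔r, v↔e, t↔g, f↔u, o↔l, z↔a, i↔r.

regular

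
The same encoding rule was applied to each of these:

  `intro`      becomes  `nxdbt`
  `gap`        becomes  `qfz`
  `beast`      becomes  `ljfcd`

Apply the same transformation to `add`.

The shift depends on letter class: consonant n→x is +10, but vowel i→n is +5. The rule splits by letter class: vowels +5, consonants +10.
On add: a(vowel)+5=f, d(cons)+10=n, d(cons)+10=n.

fnn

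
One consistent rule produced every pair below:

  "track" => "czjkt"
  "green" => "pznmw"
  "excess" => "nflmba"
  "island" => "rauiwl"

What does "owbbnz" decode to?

Shifts by position in track: pos 0: t→c (+9), pos 1: r→z (+8), pos 2: a→j (+9), pos 3: c→k (+8) — repeating every 2. A repeating key of period 2 is used — shifts +9, +8 over and over.
Reversing it on owbbnz: o−9=f, w−8=o, b−9=s, b−8=t, n−9=e, z−8=r.

foster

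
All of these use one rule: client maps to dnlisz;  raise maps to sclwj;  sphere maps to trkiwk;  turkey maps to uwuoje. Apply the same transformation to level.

mgyiq

In client: c→d is +1, l→n is +2, i→l is +3, e→i is +4 — the shift increases by 1 each position. The shift increases by 1 at each position, starting from +1: 1, 2, 3, ….
On level: l+1=m, e+2=g, v+3=y, e+4=i, l+5=q.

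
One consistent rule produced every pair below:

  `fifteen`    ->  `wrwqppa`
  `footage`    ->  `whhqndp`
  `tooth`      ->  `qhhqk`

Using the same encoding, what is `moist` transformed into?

thrjq

f(5)→w(22) and i(8)→r(17) fit y≡7x+13 (mod 26); the inverse of 7 mod 26 is 15. This is an affine cipher: with a=0,…,z=25, each position x becomes (7x+13) mod 26.
On moist: m(12)→7·12+13≡19=t; o(14)→7·14+13≡7=h; i(8)→7·8+13≡17=r; s(18)→7·18+13≡9=j; t(19)→7·19+13≡16=q (all mod 26).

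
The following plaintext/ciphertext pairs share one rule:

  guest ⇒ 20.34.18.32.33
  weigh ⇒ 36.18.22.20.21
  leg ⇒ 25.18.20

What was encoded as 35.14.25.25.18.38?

Letters become their 1-based position plus 13 (so a→14, b→15, …).
Undoing it on 35.14.25.25.18.38: 35→(35−13)÷1=22=v, 14→(14−13)÷1=1=a, 25→(25−13)÷1=12=l, 25→(25−13)÷1=12=l, 18→(18−13)÷1=5=e, 38→(38−13)÷1=25=y.

valley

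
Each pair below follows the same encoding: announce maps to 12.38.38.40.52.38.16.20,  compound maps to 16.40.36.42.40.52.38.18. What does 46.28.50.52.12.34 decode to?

ritual

a(#1)→12 and n(#14)→38: differences scale by 2, so n = 2·pos + 10. With a=1..z=26, the number is 2·pos + 10.
Undoing it on 46.28.50.52.12.34: 46→(46−10)÷2=18=r, 28→(28−10)÷2=9=i, 50→(50−10)÷2=20=t, 52→(52−10)÷2=21=u, 12→(12−10)÷2=1=a, 34→(34−10)÷2=12=l.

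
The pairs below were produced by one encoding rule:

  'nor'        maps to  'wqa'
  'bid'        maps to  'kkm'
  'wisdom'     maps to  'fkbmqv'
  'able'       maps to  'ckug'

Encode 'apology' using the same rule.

cyquqph

Two shifts are in play — +2 for a/e/i/o/u, +9 for every other letter.
For apology: a(vowel)+2=c, p(cons)+9=y, o(vowel)+2=q, l(cons)+9=u, o(vowel)+2=q, g(cons)+9=p, y(cons)+9=h.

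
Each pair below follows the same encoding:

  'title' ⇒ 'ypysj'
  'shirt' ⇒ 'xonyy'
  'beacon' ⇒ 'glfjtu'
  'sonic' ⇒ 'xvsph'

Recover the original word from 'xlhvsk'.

second

Shifts by position in title: pos 0: t→y (+5), pos 1: i→p (+7), pos 2: t→y (+5), pos 3: l→s (+7) — repeating every 2. A repeating key of period 2 is used — shifts +5, +7 over and over.
Decoding xlhvsk: x−5=s, l−7=e, h−5=c, v−7=o, s−5=n, k−7=d.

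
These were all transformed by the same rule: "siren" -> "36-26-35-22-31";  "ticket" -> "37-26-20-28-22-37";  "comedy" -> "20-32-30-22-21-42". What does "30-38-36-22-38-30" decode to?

s is letter #19 and maps to 36: an offset of 17. Letters become their 1-based position plus 17 (so a→18, b→19, …).
Undoing it on 30-38-36-22-38-30: 30→(30−17)÷1=13=m, 38→(38−17)÷1=21=u, 36→(36−17)÷1=19=s, 22→(22−17)÷1=5=e, 38→(38−17)÷1=21=u, 30→(30−17)÷1=13=m.

museum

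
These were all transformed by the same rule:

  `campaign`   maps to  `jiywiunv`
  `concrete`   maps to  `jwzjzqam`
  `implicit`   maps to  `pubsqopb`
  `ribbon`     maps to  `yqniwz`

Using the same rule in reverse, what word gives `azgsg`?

Shifts by position in campaign: pos 0: c→j (+7), pos 1: a→i (+8), pos 2: m→y (+12), pos 3: p→w (+7), pos 4: a→i (+8), pos 5: i→u (+12) — repeating every 3. It's a Vigenère-style cipher with numeric key [7,8,12]: position i shifts by key[i mod 3].
Undoing it on azgsg: a−7=t, z−8=r, g−12=u, s−7=l, g−8=y.

truly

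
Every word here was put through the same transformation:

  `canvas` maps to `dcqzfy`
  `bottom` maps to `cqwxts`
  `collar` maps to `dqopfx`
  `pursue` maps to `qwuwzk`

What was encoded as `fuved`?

The shift increases by 1 at each position, starting from +1: 1, 2, 3, ….
Undoing it on fuved: f−1=e, u−2=s, v−3=s, e−4=a, d−5=y.

essay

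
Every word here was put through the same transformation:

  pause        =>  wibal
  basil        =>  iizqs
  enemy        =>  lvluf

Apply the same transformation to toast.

A repeating key of period 2 is used — shifts +7, +8 over and over.
Applying it to toast: t+7=a, o+8=w, a+7=h, s+8=a, t+7=a.

awhaa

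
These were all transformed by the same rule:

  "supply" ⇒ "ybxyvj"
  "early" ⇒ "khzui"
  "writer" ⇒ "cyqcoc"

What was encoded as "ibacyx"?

In supply: s→y is +6, u→b is +7, p→x is +8, p→y is +9 — the shift increases by 1 each position. Each letter shifts forward by (position + 6), i.e. 6, 7, 8, … — the shift grows by one for each successive letter.
Reversing it on ibacyx: i−6=c, b−7=u, a−8=s, c−9=t, y−10=o, x−11=m.

custom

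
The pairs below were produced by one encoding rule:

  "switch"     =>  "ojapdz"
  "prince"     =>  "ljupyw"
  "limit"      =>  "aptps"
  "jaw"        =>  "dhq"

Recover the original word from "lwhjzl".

escape

The output letters match the input read backwards, each shifted +7: switch reversed is hctiws. The word is reversed, then every letter is shifted forward by 7.
Decoding lwhjzl: shift back: l−7=e, w−7=p, h−7=a, j−7=c, z−7=s, l−7=e → epacse; then reverse → escape.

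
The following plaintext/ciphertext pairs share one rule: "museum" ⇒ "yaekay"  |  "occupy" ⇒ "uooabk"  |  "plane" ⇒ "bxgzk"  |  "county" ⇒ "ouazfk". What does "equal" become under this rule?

The shift depends on letter class: consonant m→y is +12, but vowel u→a is +6. Vowels shift forward by 6 and consonants shift forward by 12.
Applying it to equal: e(vowel)+6=k, q(cons)+12=c, u(vowel)+6=a, a(vowel)+6=g, l(cons)+12=x.

kcagx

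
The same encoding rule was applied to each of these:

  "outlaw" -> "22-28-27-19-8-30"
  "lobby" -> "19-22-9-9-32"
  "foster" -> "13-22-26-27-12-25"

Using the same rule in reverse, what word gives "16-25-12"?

ire

Letters become their 1-based position plus 7 (so a→8, b→9, …).
Reversing it on 16-25-12: 16→(16−7)÷1=9=i, 25→(25−7)÷1=18=r, 12→(12−7)÷1=5=e.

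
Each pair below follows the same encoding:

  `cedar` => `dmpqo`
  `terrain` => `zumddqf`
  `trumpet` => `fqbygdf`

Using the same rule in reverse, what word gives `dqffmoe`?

Two steps: reverse the string, then apply a Caesar shift of +12.
Decoding dqffmoe: shift back: d−12=r, q−12=e, f−12=t, f−12=t, m−12=a, o−12=c, e−12=s → rettacs; then reverse → scatter.

scatter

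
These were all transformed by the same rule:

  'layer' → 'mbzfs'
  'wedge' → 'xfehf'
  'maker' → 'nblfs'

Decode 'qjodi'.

It's a constant shift of +1 (ROT1).
Decoding qjodi: q−1=p, j−1=i, o−1=n, d−1=c, i−1=h.

pinch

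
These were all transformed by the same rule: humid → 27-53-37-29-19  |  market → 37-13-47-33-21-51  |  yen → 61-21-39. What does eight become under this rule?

h(#8)→27 and u(#21)→53: differences scale by 2, so n = 2·pos + 11. Each letter becomes 2×(its alphabet position, a=1..z=26) + 11.
Applying it to eight: e=5→21, i=9→29, g=7→25, h=8→27, t=20→51.

21-29-25-27-51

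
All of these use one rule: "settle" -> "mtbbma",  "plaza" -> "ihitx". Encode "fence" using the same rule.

The output letters match the input read backwards, each shifted +8: settle reversed is elttes. Read the word backwards and shift each letter +8.
Applying it to fence: reverse → ecnef; then shift: e+8=m, c+8=k, n+8=v, e+8=m, f+8=n.

mkvmn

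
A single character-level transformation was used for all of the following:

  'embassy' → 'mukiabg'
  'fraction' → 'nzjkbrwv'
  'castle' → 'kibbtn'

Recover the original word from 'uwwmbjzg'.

monetary

It's a Vigenère-style cipher with numeric key [8,8,9]: position i shifts by key[i mod 3].
Decoding uwwmbjzg: u−8=m, w−8=o, w−9=n, m−8=e, b−8=t, j−9=a, z−8=r, g−8=y.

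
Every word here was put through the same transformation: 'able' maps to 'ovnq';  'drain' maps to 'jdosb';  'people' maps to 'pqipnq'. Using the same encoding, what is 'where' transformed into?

a(0)→o(14) and b(1)→v(21) fit y≡7x+14 (mod 26); the inverse of 7 mod 26 is 15. Each letter's alphabet position (a=0..z=25) is mapped through 7·x+14 mod 26 — an affine cipher.
Applying it to where: w(22)→7·22+14≡12=m; h(7)→7·7+14≡11=l; e(4)→7·4+14≡16=q; r(17)→7·17+14≡3=d; e(4)→7·4+14≡16=q (all mod 26).

mlqdq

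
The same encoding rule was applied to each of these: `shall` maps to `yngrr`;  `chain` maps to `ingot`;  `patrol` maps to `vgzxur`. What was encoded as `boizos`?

victim

Compare letters: s→y is +6, h→n is +6, a→g is +6 — a constant shift. It's a constant shift of +6 (ROT6).
Decoding boizos: b−6=v, o−6=i, i−6=c, z−6=t, o−6=i, s−6=m.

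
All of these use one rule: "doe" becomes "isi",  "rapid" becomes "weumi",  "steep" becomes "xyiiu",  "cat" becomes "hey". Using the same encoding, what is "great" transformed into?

lwiey

The rule splits by letter class: vowels +4, consonants +5.
For great: g(cons)+5=l, r(cons)+5=w, e(vowel)+4=i, a(vowel)+4=e, t(cons)+5=y.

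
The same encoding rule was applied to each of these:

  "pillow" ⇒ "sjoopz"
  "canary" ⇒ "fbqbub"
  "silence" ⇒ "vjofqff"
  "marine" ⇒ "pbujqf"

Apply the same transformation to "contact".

The shift depends on letter class: consonant p→s is +3, but vowel i→j is +1. The rule splits by letter class: vowels +1, consonants +3.
On contact: c(cons)+3=f, o(vowel)+1=p, n(cons)+3=q, t(cons)+3=w, a(vowel)+1=b, c(cons)+3=f, t(cons)+3=w.

fpqwbfw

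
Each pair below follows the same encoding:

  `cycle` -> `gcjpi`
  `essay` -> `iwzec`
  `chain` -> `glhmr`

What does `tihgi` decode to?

peace

A repeating key of period 3 is used — shifts +4, +4, +7 over and over.
Decoding tihgi: t−4=p, i−4=e, h−7=a, g−4=c, i−4=e.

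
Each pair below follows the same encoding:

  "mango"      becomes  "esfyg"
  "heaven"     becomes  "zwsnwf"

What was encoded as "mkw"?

use

Compare letters: m→e is +18, a→s is +18, n→f is +18 — a constant shift. Each letter is shifted forward by 18 in the alphabet (a Caesar shift of +18).
Reversing it on mkw: m−18=u, k−18=s, w−18=e.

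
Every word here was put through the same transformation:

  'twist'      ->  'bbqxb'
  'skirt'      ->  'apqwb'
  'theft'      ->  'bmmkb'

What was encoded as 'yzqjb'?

Shifts by position in twist: pos 0: t→b (+8), pos 1: w→b (+5), pos 2: i→q (+8), pos 3: s→x (+5) — repeating every 2. A repeating key of period 2 is used — shifts +8, +5 over and over.
Reversing it on yzqjb: y−8=q, z−5=u, q−8=i, j−5=e, b−8=t.

quiet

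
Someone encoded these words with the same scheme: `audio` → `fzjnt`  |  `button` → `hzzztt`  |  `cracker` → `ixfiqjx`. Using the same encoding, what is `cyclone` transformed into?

The shift depends on letter class: consonant d→j is +6, but vowel a→f is +5. Vowels shift forward by 5 and consonants shift forward by 6.
On cyclone: c(cons)+6=i, y(cons)+6=e, c(cons)+6=i, l(cons)+6=r, o(vowel)+5=t, n(cons)+6=t, e(vowel)+5=j.

ieirttj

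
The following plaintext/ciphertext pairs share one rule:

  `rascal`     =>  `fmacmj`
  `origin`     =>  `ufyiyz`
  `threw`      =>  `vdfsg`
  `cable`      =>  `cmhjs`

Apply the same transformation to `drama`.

xfmem

r(17)→f(5) and a(0)→m(12) fit y≡21x+12 (mod 26); the inverse of 21 mod 26 is 5. Treating letters as 0–25, the rule is x ↦ 21x + 12 (mod 26).
On drama: d(3)→21·3+12≡23=x; r(17)→21·17+12≡5=f; a(0)→21·0+12≡12=m; m(12)→21·12+12≡4=e; a(0)→21·0+12≡12=m (all mod 26).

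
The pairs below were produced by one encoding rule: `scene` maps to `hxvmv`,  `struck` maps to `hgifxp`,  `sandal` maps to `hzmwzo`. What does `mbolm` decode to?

Each pair mirrors across the alphabet (s↔h, c↔x, e↔v): positions sum to 25. Letters are reflected about the middle of the alphabet (position → 25−position): Atbash.
Decoding mbolm: m↔n, b↔y, o↔l, l↔o, m↔n.

nylon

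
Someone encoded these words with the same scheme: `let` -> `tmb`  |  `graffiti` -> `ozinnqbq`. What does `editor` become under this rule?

mlqbwz

This is a Caesar cipher with shift 8.
For editor: e+8=m, d+8=l, i+8=q, t+8=b, o+8=w, r+8=z.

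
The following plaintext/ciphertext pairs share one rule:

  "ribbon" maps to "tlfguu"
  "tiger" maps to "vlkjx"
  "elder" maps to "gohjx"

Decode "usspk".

In ribbon: r→t is +2, i→l is +3, b→f is +4, b→g is +5 — the shift increases by 1 each position. The shift increases by 1 at each position, starting from +2: 2, 3, 4, ….
Decoding usspk: u−2=s, s−3=p, s−4=o, p−5=k, k−6=e.

spoke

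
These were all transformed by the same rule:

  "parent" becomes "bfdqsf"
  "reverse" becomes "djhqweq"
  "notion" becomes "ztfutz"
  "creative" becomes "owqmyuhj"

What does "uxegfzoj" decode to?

Shifts by position in parent: pos 0: p→b (+12), pos 1: a→f (+5), pos 2: r→d (+12), pos 3: e→q (+12), pos 4: n→s (+5), pos 5: t→f (+12) — repeating every 3. It's a Vigenère-style cipher with numeric key [12,5,12]: position i shifts by key[i mod 3].
Reversing it on uxegfzoj: u−12=i, x−5=s, e−12=s, g−12=u, f−5=a, z−12=n, o−12=c, j−5=e.

issuance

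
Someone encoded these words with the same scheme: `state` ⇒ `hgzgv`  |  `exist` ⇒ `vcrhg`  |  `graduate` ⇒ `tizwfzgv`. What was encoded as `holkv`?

slope

Each pair mirrors across the alphabet (s↔h, t↔g, a↔z): positions sum to 25. Letters are reflected about the middle of the alphabet (position → 25−position): Atbash.
Undoing it on holkv: h↔s, o↔l, l↔o, k↔p, v↔e.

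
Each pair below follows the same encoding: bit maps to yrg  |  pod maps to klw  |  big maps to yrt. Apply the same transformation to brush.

yifhs

This is the alphabet-reversal cipher (Atbash): a becomes z, b becomes y, etc.
On brush: b↔y, r↔i, u↔f, s↔h, h↔s.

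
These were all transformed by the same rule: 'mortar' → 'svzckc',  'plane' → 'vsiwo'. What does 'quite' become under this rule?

wbqco

In mortar: m→s is +6, o→v is +7, r→z is +8, t→c is +9 — the shift increases by 1 each position. The shift increases by 1 at each position, starting from +6: 6, 7, 8, ….
For quite: q+6=w, u+7=b, i+8=q, t+9=c, e+10=o.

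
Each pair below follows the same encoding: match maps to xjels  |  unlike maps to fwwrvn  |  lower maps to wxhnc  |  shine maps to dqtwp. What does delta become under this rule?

Shifts by position in match: pos 0: m→x (+11), pos 1: a→j (+9), pos 2: t→e (+11), pos 3: c→l (+9) — repeating every 2. The shifts repeat in a cycle of length 2: positions 0,1,… shift by +11, +9, then the pattern repeats.
Applying it to delta: d+11=o, e+9=n, l+11=w, t+9=c, a+11=l.

onwcl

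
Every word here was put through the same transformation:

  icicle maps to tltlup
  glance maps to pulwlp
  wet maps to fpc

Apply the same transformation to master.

The shift depends on letter class: consonant c→l is +9, but vowel i→t is +11. Vowels shift forward by 11 and consonants shift forward by 9.
For master: m(cons)+9=v, a(vowel)+11=l, s(cons)+9=b, t(cons)+9=c, e(vowel)+11=p, r(cons)+9=a.

vlbcpa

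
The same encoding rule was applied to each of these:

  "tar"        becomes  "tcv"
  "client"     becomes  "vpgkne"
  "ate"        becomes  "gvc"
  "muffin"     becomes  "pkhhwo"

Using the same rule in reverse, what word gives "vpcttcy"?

The output letters match the input read backwards, each shifted +2: tar reversed is rat. Read the word backwards and shift each letter +2.
Undoing it on vpcttcy: shift back: v−2=t, p−2=n, c−2=a, t−2=r, t−2=r, c−2=a, y−2=w → tnarraw; then reverse → warrant.

warrant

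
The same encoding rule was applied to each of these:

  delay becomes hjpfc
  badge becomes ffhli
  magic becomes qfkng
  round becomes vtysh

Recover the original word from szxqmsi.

outline

Shifts by position in delay: pos 0: d→h (+4), pos 1: e→j (+5), pos 2: l→p (+4), pos 3: a→f (+5) — repeating every 2. The shifts repeat in a cycle of length 2: positions 0,1,… shift by +4, +5, then the pattern repeats.
Undoing it on szxqmsi: s−4=o, z−5=u, x−4=t, q−5=l, m−4=i, s−5=n, i−4=e.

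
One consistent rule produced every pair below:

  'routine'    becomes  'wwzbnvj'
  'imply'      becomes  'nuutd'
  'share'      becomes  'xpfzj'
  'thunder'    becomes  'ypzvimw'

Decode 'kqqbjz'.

Shifts by position in routine: pos 0: r→w (+5), pos 1: o→w (+8), pos 2: u→z (+5), pos 3: t→b (+8) — repeating every 2. A repeating key of period 2 is used — shifts +5, +8 over and over.
Decoding kqqbjz: k−5=f, q−8=i, q−5=l, b−8=t, j−5=e, z−8=r.

filter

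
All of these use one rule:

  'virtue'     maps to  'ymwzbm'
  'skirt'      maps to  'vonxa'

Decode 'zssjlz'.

wonder

In virtue: v→y is +3, i→m is +4, r→w is +5, t→z is +6 — the shift increases by 1 each position. Each letter shifts forward by (position + 3), i.e. 3, 4, 5, … — the shift grows by one for each successive letter.
Decoding zssjlz: z−3=w, s−4=o, s−5=n, j−6=d, l−7=e, z−8=r.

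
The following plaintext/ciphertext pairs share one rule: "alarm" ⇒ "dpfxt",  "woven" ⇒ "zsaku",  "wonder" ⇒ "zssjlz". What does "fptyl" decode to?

In alarm: a→d is +3, l→p is +4, a→f is +5, r→x is +6 — the shift increases by 1 each position. Each letter shifts forward by (position + 3), i.e. 3, 4, 5, … — the shift grows by one for each successive letter.
Decoding fptyl: f−3=c, p−4=l, t−5=o, y−6=s, l−7=e.

close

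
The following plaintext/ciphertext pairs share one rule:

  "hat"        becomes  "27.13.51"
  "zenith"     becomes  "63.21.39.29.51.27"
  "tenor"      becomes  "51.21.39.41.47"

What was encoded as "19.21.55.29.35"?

devil

h(#8)→27 and a(#1)→13: differences scale by 2, so n = 2·pos + 11. With a=1..z=26, the number is 2·pos + 11.
Undoing it on 19.21.55.29.35: 19→(19−11)÷2=4=d, 21→(21−11)÷2=5=e, 55→(55−11)÷2=22=v, 29→(29−11)÷2=9=i, 35→(35−11)÷2=12=l.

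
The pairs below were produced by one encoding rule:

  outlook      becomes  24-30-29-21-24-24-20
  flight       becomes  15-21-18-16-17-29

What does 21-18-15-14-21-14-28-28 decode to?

o is letter #15 and maps to 24: an offset of 9. The number is (letter's place in the alphabet, a=1) + 9.
Undoing it on 21-18-15-14-21-14-28-28: 21→(21−9)÷1=12=l, 18→(18−9)÷1=9=i, 15→(15−9)÷1=6=f, 14→(14−9)÷1=5=e, 21→(21−9)÷1=12=l, 14→(14−9)÷1=5=e, 28→(28−9)÷1=19=s, 28→(28−9)÷1=19=s.

lifeless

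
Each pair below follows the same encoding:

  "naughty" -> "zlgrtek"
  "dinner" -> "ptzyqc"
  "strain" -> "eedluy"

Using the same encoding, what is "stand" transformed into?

Shifts by position in naughty: pos 0: n→z (+12), pos 1: a→l (+11), pos 2: u→g (+12), pos 3: g→r (+11) — repeating every 2. A repeating key of period 2 is used — shifts +12, +11 over and over.
For stand: s+12=e, t+11=e, a+12=m, n+11=y, d+12=p.

eemyp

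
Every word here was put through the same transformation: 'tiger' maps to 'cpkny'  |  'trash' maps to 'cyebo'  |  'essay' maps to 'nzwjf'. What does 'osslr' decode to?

Shifts by position in tiger: pos 0: t→c (+9), pos 1: i→p (+7), pos 2: g→k (+4), pos 3: e→n (+9), pos 4: r→y (+7) — repeating every 3. The shifts repeat in a cycle of length 3: positions 0,1,… shift by +9, +7, +4, then the pattern repeats.
Decoding osslr: o−9=f, s−7=l, s−4=o, l−9=c, r−7=k.

flock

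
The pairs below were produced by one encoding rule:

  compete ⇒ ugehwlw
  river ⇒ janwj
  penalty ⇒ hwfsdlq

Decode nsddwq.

valley

Compare letters: c→u is +18, o→g is +18, m→e is +18 — a constant shift. This is a Caesar cipher with shift 18.
Reversing it on nsddwq: n−18=v, s−18=a, d−18=l, d−18=l, w−18=e, q−18=y.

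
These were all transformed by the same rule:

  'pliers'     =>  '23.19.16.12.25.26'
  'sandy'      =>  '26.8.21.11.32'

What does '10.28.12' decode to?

cue

p is letter #16 and maps to 23: an offset of 7. Each letter is replaced by its alphabet position (a=1..z=26) + 7.
Decoding 10.28.12: 10→(10−7)÷1=3=c, 28→(28−7)÷1=21=u, 12→(12−7)÷1=5=e.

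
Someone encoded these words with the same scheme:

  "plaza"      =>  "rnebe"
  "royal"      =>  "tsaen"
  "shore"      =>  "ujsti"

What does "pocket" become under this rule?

The shift depends on letter class: consonant p→r is +2, but vowel a→e is +4. The rule splits by letter class: vowels +4, consonants +2.
On pocket: p(cons)+2=r, o(vowel)+4=s, c(cons)+2=e, k(cons)+2=m, e(vowel)+4=i, t(cons)+2=v.

rsemiv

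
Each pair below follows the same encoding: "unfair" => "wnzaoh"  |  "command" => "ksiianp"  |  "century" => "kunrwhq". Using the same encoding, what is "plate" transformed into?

Treating letters as 0–25, the rule is x ↦ 5x + 0 (mod 26).
For plate: p(15)→5·15+0≡23=x; l(11)→5·11+0≡3=d; a(0)→5·0+0≡0=a; t(19)→5·19+0≡17=r; e(4)→5·4+0≡20=u (all mod 26).

xdaru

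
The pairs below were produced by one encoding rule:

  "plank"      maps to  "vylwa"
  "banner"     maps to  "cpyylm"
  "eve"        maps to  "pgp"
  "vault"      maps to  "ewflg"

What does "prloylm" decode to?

The output letters match the input read backwards, each shifted +11: plank reversed is knalp. The word is reversed, then every letter is shifted forward by 11.
Decoding prloylm: shift back: p−11=e, r−11=g, l−11=a, o−11=d, y−11=n, l−11=a, m−11=b → egadnab; then reverse → bandage.

bandage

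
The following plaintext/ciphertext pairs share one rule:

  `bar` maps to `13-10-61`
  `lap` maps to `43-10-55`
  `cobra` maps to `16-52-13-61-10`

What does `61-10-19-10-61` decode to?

The formula is n = 3×(alphabet index, a=1) + 7.
Decoding 61-10-19-10-61: 61→(61−7)÷3=18=r, 10→(10−7)÷3=1=a, 19→(19−7)÷3=4=d, 10→(10−7)÷3=1=a, 61→(61−7)÷3=18=r.

radar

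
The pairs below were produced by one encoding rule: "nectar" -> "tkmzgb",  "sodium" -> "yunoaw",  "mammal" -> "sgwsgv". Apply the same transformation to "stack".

Shifts by position in nectar: pos 0: n→t (+6), pos 1: e→k (+6), pos 2: c→m (+10), pos 3: t→z (+6), pos 4: a→g (+6), pos 5: r→b (+10) — repeating every 3. A repeating key of period 3 is used — shifts +6, +6, +10 over and over.
Applying it to stack: s+6=y, t+6=z, a+10=k, c+6=i, k+6=q.

yzkiq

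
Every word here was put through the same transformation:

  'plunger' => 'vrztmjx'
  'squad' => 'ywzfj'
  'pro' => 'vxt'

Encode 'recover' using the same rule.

Vowels shift forward by 5 and consonants shift forward by 6.
Applying it to recover: r(cons)+6=x, e(vowel)+5=j, c(cons)+6=i, o(vowel)+5=t, v(cons)+6=b, e(vowel)+5=j, r(cons)+6=x.

xjitbjx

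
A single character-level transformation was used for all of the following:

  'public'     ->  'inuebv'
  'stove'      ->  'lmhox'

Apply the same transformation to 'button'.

unmmhg

Compare letters: p→i is +19, u→n is +19, b→u is +19 — a constant shift. This is a Caesar cipher with shift 19.
For button: b+19=u, u+19=n, t+19=m, t+19=m, o+19=h, n+19=g.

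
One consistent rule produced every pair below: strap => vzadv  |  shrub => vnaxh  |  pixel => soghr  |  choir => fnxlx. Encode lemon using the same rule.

okvrt

Shifts by position in strap: pos 0: s→v (+3), pos 1: t→z (+6), pos 2: r→a (+9), pos 3: a→d (+3), pos 4: p→v (+6) — repeating every 3. The shifts repeat in a cycle of length 3: positions 0,1,… shift by +3, +6, +9, then the pattern repeats.
Applying it to lemon: l+3=o, e+6=k, m+9=v, o+3=r, n+6=t.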